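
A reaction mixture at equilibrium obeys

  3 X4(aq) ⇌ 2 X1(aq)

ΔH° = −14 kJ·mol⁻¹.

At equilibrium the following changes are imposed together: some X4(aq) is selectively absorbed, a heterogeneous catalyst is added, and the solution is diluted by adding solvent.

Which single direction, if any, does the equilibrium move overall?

Removing X4 (aq), a reactant, drives the reaction to the left.
A catalyst speeds both forward and reverse rates equally; it changes neither Q nor K — no shift from this change.
Dilution lowers every aqueous concentration by the same factor. Δn_aq = 2 − 3 = -1, so the system shifts toward the side with more dissolved moles — to the left.
Only the nonzero effect(s) matter; the net shift is to the left.

left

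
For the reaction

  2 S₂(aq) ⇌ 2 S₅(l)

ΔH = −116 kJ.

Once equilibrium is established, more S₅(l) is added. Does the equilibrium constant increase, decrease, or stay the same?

unchanged

The equilibrium constant depends only on temperature. This perturbation changes neither the position of equilibrium nor K.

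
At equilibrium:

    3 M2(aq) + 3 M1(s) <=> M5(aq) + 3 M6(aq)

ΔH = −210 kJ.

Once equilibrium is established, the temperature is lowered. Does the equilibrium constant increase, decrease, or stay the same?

K depends on temperature via the van 't Hoff relation. The forward reaction is exothermic, so lowering T increases K.

increases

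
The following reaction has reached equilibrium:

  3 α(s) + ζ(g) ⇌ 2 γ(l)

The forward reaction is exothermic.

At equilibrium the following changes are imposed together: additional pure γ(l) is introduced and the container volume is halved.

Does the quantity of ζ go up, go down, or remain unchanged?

γ is a pure liquid; its activity is 1 regardless of amount, so Q is unaffected — no shift from this change.
Gas moles: reactants 1, products 0 (Δn_gas = -1). Compression shifts the system toward the side with fewer moles of gas — to the right.
The net shift is to the right. ζ is a reactant, so its amount decreases.

decreases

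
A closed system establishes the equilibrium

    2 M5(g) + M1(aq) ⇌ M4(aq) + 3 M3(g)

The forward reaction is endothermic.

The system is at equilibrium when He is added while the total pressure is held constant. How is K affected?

unchanged

The equilibrium constant depends only on temperature. This perturbation may move the position of equilibrium, but since T is unchanged, K itself is unchanged.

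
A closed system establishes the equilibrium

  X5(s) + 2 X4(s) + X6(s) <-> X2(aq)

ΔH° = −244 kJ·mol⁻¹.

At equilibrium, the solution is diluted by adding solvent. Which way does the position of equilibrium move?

right

Dilution lowers every aqueous concentration by the same factor. Δn_aq = 1 − 0 = +1, so the system shifts toward the side with more dissolved moles — to the right.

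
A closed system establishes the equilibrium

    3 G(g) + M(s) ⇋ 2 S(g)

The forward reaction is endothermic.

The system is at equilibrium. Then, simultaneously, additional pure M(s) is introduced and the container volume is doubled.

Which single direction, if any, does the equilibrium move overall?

left

M is a pure solid; its activity is 1 regardless of amount, so Q is unaffected — no shift from this change.
Gas moles: reactants 3, products 2 (Δn_gas = -1). Expansion shifts the system toward the side with more moles of gas — to the left.
Only the nonzero effect(s) matter; the net shift is to the left.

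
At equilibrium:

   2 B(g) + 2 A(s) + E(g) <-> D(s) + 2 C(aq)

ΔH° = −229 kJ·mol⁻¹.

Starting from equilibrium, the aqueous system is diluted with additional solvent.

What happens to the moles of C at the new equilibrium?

Dilution lowers every aqueous concentration by the same factor. Δn_aq = 2 − 0 = +2, so the system shifts toward the side with more dissolved moles — to the right.
The net shift is to the right. C is a product, so its amount increases.

increases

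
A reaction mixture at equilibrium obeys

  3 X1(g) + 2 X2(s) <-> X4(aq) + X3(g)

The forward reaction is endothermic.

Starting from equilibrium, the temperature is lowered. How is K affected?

decreases

K depends on temperature via the van 't Hoff relation. The forward reaction is endothermic, so lowering T decreases K.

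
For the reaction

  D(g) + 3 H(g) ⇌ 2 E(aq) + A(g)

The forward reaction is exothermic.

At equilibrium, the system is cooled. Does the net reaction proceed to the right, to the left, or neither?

right

The forward reaction is exothermic. Lowering T favours the exothermic direction — shift to the right.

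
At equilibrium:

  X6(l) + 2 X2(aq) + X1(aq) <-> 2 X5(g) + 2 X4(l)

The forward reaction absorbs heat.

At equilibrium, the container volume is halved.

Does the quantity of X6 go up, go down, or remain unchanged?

increases

Gas moles: reactants 0, products 2 (Δn_gas = +2). Compression shifts the system toward the side with fewer moles of gas — to the left.
The net shift is to the left. X6 is a reactant, so its amount increases.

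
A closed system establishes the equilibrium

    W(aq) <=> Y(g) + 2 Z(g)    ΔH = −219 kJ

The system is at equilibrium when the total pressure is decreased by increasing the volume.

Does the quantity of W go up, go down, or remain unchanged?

decreases

Gas moles: reactants 0, products 3 (Δn_gas = +3). Expansion shifts the system toward the side with more moles of gas — to the right.
The net shift is to the right. W is a reactant, so its amount decreases.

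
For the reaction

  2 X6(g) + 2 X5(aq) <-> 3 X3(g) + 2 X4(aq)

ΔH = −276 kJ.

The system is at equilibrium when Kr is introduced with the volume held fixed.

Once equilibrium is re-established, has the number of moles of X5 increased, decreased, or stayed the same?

At constant volume, adding an inert gas leaves every reacting species' partial pressure unchanged, so Q is unchanged — no shift from this change.
No net shift occurs, so the amount of X5 is unchanged.

unchanged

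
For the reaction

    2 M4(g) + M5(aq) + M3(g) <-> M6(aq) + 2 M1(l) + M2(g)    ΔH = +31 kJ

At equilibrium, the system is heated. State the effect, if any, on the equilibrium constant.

K depends on temperature via the van 't Hoff relation. The forward reaction is endothermic, so raising T increases K.

increases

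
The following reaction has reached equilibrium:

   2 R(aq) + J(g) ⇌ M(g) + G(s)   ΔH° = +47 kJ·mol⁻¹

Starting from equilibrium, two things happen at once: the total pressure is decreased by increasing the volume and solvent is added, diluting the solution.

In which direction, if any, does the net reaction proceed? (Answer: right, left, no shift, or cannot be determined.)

left

Gas moles: reactants 1, products 1. Δn_gas = 0, so a volume change leaves Q equal to K — no shift from this change.
Dilution lowers every aqueous concentration by the same factor. Δn_aq = 0 − 2 = -2, so the system shifts toward the side with more dissolved moles — to the left.
Only the nonzero effect(s) matter; the net shift is to the left.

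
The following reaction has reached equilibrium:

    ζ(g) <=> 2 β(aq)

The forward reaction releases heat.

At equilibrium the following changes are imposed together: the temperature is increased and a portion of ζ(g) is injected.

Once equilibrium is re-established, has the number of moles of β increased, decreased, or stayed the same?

cannot be determined

The forward reaction is exothermic. Raising T favours the endothermic direction — shift to the left.
Adding ζ (g), a reactant, drives the reaction to the right.
The two effects oppose each other, so the net shift — and hence the change in β — cannot be determined from the given information.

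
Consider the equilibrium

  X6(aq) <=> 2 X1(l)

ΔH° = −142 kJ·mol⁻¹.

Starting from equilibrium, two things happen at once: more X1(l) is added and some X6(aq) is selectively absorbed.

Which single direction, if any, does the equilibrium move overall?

left

X1 is a pure liquid; its activity is 1 regardless of amount, so Q is unaffected — no shift from this change.
Removing X6 (aq), a reactant, drives the reaction to the left.
Only the nonzero effect(s) matter; the net shift is to the left.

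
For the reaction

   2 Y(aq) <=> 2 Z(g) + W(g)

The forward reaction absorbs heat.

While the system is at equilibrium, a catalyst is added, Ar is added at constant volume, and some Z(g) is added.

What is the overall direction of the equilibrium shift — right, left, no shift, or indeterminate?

A catalyst speeds both forward and reverse rates equally; it changes neither Q nor K — no shift from this change.
At constant volume, adding an inert gas leaves every reacting species' partial pressure unchanged, so Q is unchanged — no shift from this change.
Adding Z (g), a product, drives the reaction to the left.
Only the nonzero effect(s) matter; the net shift is to the left.

left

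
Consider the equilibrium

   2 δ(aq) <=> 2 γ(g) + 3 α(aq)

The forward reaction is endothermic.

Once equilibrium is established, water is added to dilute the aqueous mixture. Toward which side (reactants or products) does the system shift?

right

Dilution lowers every aqueous concentration by the same factor. Δn_aq = 3 − 2 = +1, so the system shifts toward the side with more dissolved moles — to the right.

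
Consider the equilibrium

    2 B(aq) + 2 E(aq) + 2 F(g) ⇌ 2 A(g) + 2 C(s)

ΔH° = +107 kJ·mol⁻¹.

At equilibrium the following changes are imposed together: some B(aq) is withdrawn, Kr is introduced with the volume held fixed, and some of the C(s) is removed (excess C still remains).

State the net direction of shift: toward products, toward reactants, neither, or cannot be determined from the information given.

left

Removing B (aq), a reactant, drives the reaction to the left.
At constant volume, adding an inert gas leaves every reacting species' partial pressure unchanged, so Q is unchanged — no shift from this change.
C is a pure solid; its activity is 1 regardless of amount, so Q is unaffected — no shift from this change.
Only the nonzero effect(s) matter; the net shift is to the left.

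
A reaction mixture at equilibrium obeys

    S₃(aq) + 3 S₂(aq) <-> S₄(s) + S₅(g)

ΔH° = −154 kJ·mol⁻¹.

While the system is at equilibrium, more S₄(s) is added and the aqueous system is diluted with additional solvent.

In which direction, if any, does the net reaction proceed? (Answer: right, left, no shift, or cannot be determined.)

left

S₄ is a pure solid; its activity is 1 regardless of amount, so Q is unaffected — no shift from this change.
Dilution lowers every aqueous concentration by the same factor. Δn_aq = 0 − 4 = -4, so the system shifts toward the side with more dissolved moles — to the left.
Only the nonzero effect(s) matter; the net shift is to the left.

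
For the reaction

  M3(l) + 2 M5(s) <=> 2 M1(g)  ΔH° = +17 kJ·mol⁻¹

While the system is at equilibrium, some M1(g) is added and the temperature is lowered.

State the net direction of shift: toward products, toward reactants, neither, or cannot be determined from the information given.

Adding M1 (g), a product, drives the reaction to the left.
The forward reaction is endothermic. Lowering T favours the exothermic direction — shift to the left.
All effects act in the same direction — net shift to the left.

left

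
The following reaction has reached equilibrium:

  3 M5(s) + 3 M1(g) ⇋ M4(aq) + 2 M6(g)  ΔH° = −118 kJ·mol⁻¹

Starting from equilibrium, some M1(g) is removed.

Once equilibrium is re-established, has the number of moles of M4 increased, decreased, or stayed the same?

Removing M1 (g), a reactant, drives the reaction to the left.
The net shift is to the left. M4 is a product, so its amount decreases.

decreases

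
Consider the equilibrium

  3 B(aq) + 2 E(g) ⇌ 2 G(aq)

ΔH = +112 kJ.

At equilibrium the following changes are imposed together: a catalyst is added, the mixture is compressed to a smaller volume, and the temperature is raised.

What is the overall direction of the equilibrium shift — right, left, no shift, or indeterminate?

right

A catalyst speeds both forward and reverse rates equally; it changes neither Q nor K — no shift from this change.
Gas moles: reactants 2, products 0 (Δn_gas = -2). Compression shifts the system toward the side with fewer moles of gas — to the right.
The forward reaction is endothermic. Raising T favours the endothermic direction — shift to the right.
Only the nonzero effect(s) matter; the net shift is to the right.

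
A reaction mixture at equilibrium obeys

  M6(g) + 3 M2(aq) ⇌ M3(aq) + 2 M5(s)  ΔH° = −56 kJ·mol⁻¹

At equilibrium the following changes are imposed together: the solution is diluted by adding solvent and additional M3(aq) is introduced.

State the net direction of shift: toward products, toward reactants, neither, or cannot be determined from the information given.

left

Dilution lowers every aqueous concentration by the same factor. Δn_aq = 1 − 3 = -2, so the system shifts toward the side with more dissolved moles — to the left.
Adding M3 (aq), a product, drives the reaction to the left.
All effects act in the same direction — net shift to the left.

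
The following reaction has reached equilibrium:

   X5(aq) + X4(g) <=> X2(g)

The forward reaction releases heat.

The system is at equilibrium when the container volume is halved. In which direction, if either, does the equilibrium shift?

no shift

Gas moles: reactants 1, products 1. Δn_gas = 0, so a volume change leaves Q equal to K — no shift from this change.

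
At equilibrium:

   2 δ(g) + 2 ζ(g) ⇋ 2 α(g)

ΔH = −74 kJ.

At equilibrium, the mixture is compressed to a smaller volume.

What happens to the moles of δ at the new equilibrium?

Gas moles: reactants 4, products 2 (Δn_gas = -2). Compression shifts the system toward the side with fewer moles of gas — to the right.
The net shift is to the right. δ is a reactant, so its amount decreases.

decreases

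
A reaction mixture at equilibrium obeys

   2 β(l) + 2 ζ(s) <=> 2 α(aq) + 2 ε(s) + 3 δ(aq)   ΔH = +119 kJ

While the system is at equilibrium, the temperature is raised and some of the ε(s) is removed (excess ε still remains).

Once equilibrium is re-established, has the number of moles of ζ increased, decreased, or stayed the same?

The forward reaction is endothermic. Raising T favours the endothermic direction — shift to the right.
ε is a pure solid; its activity is 1 regardless of amount, so Q is unaffected — no shift from this change.
The net shift is to the right. ζ is a reactant, so its amount decreases.

decreases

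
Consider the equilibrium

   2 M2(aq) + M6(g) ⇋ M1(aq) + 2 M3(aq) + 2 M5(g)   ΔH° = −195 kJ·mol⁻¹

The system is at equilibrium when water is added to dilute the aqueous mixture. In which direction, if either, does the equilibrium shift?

right

Dilution lowers every aqueous concentration by the same factor. Δn_aq = 3 − 2 = +1, so the system shifts toward the side with more dissolved moles — to the right.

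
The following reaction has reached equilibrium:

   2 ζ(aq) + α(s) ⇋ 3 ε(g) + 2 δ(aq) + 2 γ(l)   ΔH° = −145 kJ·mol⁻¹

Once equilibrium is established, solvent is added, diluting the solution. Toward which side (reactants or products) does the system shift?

no shift

Dilution scales every aqueous concentration by the same factor. Δn_aq = 2 − 2 = 0, so Q is unchanged — no shift.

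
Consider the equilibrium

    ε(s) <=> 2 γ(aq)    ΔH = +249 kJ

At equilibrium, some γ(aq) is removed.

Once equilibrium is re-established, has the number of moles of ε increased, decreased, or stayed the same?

Removing γ (aq), a product, drives the reaction to the right.
The net shift is to the right. ε is a reactant, so its amount decreases.

decreases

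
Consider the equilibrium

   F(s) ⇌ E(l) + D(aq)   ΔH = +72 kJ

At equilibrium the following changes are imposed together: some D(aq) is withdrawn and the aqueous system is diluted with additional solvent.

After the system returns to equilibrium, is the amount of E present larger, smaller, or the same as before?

Removing D (aq), a product, drives the reaction to the right.
Dilution lowers every aqueous concentration by the same factor. Δn_aq = 1 − 0 = +1, so the system shifts toward the side with more dissolved moles — to the right.
The net shift is to the right. E is a product, so its amount increases.

increases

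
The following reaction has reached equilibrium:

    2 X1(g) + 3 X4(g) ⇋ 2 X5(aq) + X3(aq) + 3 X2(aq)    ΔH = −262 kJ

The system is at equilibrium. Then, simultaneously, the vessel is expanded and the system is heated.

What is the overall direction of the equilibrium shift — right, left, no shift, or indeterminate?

Gas moles: reactants 5, products 0 (Δn_gas = -5). Expansion shifts the system toward the side with more moles of gas — to the left.
The forward reaction is exothermic. Raising T favours the endothermic direction — shift to the left.
All effects act in the same direction — net shift to the left.

left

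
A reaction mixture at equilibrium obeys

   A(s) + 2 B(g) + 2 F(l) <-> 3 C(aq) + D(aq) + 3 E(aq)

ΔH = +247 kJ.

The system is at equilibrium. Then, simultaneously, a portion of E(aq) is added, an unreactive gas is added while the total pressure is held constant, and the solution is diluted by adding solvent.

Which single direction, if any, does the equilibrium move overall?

Adding E (aq), a product, drives the reaction to the left.
Adding inert gas at constant total pressure expands the volume and lowers every reacting partial pressure. With Δn_gas = 0 − 2 = -2, Q moves away from K toward the side with fewer gas moles, so the system shifts toward the side with more gas moles — to the left.
Dilution lowers every aqueous concentration by the same factor. Δn_aq = 7 − 0 = +7, so the system shifts toward the side with more dissolved moles — to the right.
The individual effects push in opposite directions; without quantitative information the net direction cannot be determined.

cannot be determined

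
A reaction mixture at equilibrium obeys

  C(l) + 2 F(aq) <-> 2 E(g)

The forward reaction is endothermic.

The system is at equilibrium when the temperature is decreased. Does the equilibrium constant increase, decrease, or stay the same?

decreases

K depends on temperature via the van 't Hoff relation. The forward reaction is endothermic, so lowering T decreases K.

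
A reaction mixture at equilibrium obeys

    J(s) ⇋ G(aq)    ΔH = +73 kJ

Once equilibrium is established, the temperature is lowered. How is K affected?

K depends on temperature via the van 't Hoff relation. The forward reaction is endothermic, so lowering T decreases K.

decreases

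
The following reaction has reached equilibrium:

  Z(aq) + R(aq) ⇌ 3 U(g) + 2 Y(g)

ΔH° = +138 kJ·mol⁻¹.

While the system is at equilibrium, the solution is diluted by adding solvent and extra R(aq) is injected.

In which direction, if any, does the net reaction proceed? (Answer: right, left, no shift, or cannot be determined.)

Dilution lowers every aqueous concentration by the same factor. Δn_aq = 0 − 2 = -2, so the system shifts toward the side with more dissolved moles — to the left.
Adding R (aq), a reactant, drives the reaction to the right.
The individual effects push in opposite directions; without quantitative information the net direction cannot be determined.

cannot be determined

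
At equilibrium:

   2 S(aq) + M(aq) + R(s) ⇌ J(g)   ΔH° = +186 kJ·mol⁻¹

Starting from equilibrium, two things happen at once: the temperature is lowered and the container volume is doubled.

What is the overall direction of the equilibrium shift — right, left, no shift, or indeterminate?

The forward reaction is endothermic. Lowering T favours the exothermic direction — shift to the left.
Gas moles: reactants 0, products 1 (Δn_gas = +1). Expansion shifts the system toward the side with more moles of gas — to the right.
The individual effects push in opposite directions; without quantitative information the net direction cannot be determined.

cannot be determined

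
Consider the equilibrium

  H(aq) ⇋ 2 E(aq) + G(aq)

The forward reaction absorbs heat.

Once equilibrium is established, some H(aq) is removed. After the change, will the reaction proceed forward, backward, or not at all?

Removing H (aq), a reactant, drives the reaction to the left.

left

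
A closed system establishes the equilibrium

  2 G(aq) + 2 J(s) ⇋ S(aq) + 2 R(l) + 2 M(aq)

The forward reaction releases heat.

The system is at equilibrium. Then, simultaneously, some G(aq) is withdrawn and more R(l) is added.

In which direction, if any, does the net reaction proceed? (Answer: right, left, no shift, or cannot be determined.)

Removing G (aq), a reactant, drives the reaction to the left.
R is a pure liquid; its activity is 1 regardless of amount, so Q is unaffected — no shift from this change.
Only the nonzero effect(s) matter; the net shift is to the left.

left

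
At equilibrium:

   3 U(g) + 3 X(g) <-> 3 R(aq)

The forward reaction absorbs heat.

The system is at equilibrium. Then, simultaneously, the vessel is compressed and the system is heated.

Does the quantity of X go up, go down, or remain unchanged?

Gas moles: reactants 6, products 0 (Δn_gas = -6). Compression shifts the system toward the side with fewer moles of gas — to the right.
The forward reaction is endothermic. Raising T favours the endothermic direction — shift to the right.
The net shift is to the right. X is a reactant, so its amount decreases.

decreases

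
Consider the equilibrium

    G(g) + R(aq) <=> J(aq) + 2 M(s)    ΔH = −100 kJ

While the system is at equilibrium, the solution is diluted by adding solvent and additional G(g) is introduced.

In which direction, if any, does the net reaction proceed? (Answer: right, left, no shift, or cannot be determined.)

right

Dilution scales every aqueous concentration by the same factor. Δn_aq = 1 − 1 = 0, so Q is unchanged — no shift.
Adding G (g), a reactant, drives the reaction to the right.
Only the nonzero effect(s) matter; the net shift is to the right.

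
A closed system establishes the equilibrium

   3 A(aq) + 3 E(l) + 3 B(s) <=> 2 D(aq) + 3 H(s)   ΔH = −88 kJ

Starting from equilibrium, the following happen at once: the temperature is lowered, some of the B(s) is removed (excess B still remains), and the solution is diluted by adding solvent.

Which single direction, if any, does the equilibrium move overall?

cannot be determined

The forward reaction is exothermic. Lowering T favours the exothermic direction — shift to the right.
B is a pure solid; its activity is 1 regardless of amount, so Q is unaffected — no shift from this change.
Dilution lowers every aqueous concentration by the same factor. Δn_aq = 2 − 3 = -1, so the system shifts toward the side with more dissolved moles — to the left.
The individual effects push in opposite directions; without quantitative information the net direction cannot be determined.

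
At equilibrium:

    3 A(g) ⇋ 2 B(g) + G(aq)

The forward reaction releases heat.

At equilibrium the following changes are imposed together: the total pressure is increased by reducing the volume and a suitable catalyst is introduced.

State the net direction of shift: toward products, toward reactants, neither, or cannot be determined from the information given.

right

Gas moles: reactants 3, products 2 (Δn_gas = -1). Compression shifts the system toward the side with fewer moles of gas — to the right.
A catalyst speeds both forward and reverse rates equally; it changes neither Q nor K — no shift from this change.
Only the nonzero effect(s) matter; the net shift is to the right.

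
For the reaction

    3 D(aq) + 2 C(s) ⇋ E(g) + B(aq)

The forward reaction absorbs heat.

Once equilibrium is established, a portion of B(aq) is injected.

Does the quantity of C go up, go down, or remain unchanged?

increases

Adding B (aq), a product, drives the reaction to the left.
The net shift is to the left. C is a reactant, so its amount increases.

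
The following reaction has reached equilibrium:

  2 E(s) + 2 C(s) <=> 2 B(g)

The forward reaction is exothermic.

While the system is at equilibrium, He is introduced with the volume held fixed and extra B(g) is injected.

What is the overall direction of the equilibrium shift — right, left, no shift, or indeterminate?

left

At constant volume, adding an inert gas leaves every reacting species' partial pressure unchanged, so Q is unchanged — no shift from this change.
Adding B (g), a product, drives the reaction to the left.
Only the nonzero effect(s) matter; the net shift is to the left.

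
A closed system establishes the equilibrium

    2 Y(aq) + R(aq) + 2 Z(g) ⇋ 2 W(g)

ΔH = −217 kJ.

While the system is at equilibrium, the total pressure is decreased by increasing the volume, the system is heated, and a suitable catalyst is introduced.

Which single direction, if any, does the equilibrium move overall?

left

Gas moles: reactants 2, products 2. Δn_gas = 0, so a volume change leaves Q equal to K — no shift from this change.
The forward reaction is exothermic. Raising T favours the endothermic direction — shift to the left.
A catalyst speeds both forward and reverse rates equally; it changes neither Q nor K — no shift from this change.
Only the nonzero effect(s) matter; the net shift is to the left.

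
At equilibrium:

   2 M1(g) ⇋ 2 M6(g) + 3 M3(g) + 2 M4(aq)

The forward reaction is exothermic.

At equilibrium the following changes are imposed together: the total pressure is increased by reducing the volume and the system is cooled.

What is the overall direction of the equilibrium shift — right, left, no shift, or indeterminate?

Gas moles: reactants 2, products 5 (Δn_gas = +3). Compression shifts the system toward the side with fewer moles of gas — to the left.
The forward reaction is exothermic. Lowering T favours the exothermic direction — shift to the right.
The individual effects push in opposite directions; without quantitative information the net direction cannot be determined.

cannot be determined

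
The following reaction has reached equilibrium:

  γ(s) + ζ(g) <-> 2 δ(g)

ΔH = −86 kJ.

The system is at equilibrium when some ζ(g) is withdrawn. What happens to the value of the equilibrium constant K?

unchanged

The equilibrium constant depends only on temperature. This perturbation may move the position of equilibrium, but since T is unchanged, K itself is unchanged.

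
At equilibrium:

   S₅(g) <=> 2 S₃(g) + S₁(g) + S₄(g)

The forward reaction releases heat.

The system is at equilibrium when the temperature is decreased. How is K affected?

K depends on temperature via the van 't Hoff relation. The forward reaction is exothermic, so lowering T increases K.

increases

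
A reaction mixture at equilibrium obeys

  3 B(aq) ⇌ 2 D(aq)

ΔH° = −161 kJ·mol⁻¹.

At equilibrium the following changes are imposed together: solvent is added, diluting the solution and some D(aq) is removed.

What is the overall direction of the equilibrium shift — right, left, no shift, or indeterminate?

cannot be determined

Dilution lowers every aqueous concentration by the same factor. Δn_aq = 2 − 3 = -1, so the system shifts toward the side with more dissolved moles — to the left.
Removing D (aq), a product, drives the reaction to the right.
The individual effects push in opposite directions; without quantitative information the net direction cannot be determined.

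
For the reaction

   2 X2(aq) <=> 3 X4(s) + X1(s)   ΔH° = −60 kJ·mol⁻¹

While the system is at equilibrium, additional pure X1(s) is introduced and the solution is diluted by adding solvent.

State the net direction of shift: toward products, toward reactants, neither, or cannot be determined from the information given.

left

X1 is a pure solid; its activity is 1 regardless of amount, so Q is unaffected — no shift from this change.
Dilution lowers every aqueous concentration by the same factor. Δn_aq = 0 − 2 = -2, so the system shifts toward the side with more dissolved moles — to the left.
Only the nonzero effect(s) matter; the net shift is to the left.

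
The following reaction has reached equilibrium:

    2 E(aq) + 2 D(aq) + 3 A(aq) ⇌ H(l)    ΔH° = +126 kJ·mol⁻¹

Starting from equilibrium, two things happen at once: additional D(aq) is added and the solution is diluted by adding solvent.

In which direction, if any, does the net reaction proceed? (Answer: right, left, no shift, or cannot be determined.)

cannot be determined

Adding D (aq), a reactant, drives the reaction to the right.
Dilution lowers every aqueous concentration by the same factor. Δn_aq = 0 − 7 = -7, so the system shifts toward the side with more dissolved moles — to the left.
The individual effects push in opposite directions; without quantitative information the net direction cannot be determined.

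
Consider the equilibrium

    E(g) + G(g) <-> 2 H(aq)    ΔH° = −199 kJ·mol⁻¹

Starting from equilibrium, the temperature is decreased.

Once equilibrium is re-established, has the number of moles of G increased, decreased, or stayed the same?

decreases

The forward reaction is exothermic. Lowering T favours the exothermic direction — shift to the right.
The net shift is to the right. G is a reactant, so its amount decreases.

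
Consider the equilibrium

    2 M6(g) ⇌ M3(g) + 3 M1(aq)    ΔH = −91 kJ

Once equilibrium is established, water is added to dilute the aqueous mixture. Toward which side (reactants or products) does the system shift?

Dilution lowers every aqueous concentration by the same factor. Δn_aq = 3 − 0 = +3, so the system shifts toward the side with more dissolved moles — to the right.

right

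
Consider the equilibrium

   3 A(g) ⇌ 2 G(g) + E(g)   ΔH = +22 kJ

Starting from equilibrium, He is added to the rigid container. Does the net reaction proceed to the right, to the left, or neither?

At constant volume, adding an inert gas leaves every reacting species' partial pressure unchanged, so Q is unchanged — no shift from this change.

no shift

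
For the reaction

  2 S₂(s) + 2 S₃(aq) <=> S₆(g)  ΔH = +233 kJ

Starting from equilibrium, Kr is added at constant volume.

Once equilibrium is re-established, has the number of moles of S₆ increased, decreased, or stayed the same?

At constant volume, adding an inert gas leaves every reacting species' partial pressure unchanged, so Q is unchanged — no shift from this change.
No net shift occurs, so the amount of S₆ is unchanged.

unchanged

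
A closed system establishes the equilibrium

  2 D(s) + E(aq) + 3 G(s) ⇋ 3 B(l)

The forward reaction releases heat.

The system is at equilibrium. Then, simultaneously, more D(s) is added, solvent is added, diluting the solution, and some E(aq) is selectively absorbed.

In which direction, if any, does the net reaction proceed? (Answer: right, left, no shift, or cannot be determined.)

D is a pure solid; its activity is 1 regardless of amount, so Q is unaffected — no shift from this change.
Dilution lowers every aqueous concentration by the same factor. Δn_aq = 0 − 1 = -1, so the system shifts toward the side with more dissolved moles — to the left.
Removing E (aq), a reactant, drives the reaction to the left.
Only the nonzero effect(s) matter; the net shift is to the left.

left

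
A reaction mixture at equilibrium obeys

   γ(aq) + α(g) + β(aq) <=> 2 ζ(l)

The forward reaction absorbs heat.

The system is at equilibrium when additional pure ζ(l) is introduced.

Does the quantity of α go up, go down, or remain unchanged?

unchanged

ζ is a pure liquid; its activity is 1 regardless of amount, so Q is unaffected — no shift from this change.
No net shift occurs, so the amount of α is unchanged.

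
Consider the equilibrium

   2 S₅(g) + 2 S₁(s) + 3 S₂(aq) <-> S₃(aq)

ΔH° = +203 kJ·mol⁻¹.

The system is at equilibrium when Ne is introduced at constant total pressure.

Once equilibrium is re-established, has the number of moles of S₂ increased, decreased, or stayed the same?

increases

Adding inert gas at constant total pressure expands the volume and lowers every reacting partial pressure. With Δn_gas = 0 − 2 = -2, Q moves away from K toward the side with fewer gas moles, so the system shifts toward the side with more gas moles — to the left.
The net shift is to the left. S₂ is a reactant, so its amount increases.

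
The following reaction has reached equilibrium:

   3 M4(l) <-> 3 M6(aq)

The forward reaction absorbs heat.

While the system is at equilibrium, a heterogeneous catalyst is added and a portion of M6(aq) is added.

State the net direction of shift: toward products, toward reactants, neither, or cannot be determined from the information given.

left

A catalyst speeds both forward and reverse rates equally; it changes neither Q nor K — no shift from this change.
Adding M6 (aq), a product, drives the reaction to the left.
Only the nonzero effect(s) matter; the net shift is to the left.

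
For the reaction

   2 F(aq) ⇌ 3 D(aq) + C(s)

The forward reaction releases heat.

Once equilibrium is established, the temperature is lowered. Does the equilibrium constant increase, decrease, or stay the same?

K depends on temperature via the van 't Hoff relation. The forward reaction is exothermic, so lowering T increases K.

increases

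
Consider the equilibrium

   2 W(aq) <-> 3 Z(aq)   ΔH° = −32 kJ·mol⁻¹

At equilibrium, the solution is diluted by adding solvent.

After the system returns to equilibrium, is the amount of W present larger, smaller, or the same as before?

Dilution lowers every aqueous concentration by the same factor. Δn_aq = 3 − 2 = +1, so the system shifts toward the side with more dissolved moles — to the right.
The net shift is to the right. W is a reactant, so its amount decreases.

decreases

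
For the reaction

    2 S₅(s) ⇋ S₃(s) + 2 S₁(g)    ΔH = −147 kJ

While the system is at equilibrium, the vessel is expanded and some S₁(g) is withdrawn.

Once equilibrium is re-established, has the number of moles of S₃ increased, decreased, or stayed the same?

Gas moles: reactants 0, products 2 (Δn_gas = +2). Expansion shifts the system toward the side with more moles of gas — to the right.
Removing S₁ (g), a product, drives the reaction to the right.
The net shift is to the right. S₃ is a product, so its amount increases.

increases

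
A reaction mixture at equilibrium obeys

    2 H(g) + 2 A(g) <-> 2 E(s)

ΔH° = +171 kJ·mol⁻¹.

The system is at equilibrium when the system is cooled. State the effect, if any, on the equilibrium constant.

decreases

K depends on temperature via the van 't Hoff relation. The forward reaction is endothermic, so lowering T decreases K.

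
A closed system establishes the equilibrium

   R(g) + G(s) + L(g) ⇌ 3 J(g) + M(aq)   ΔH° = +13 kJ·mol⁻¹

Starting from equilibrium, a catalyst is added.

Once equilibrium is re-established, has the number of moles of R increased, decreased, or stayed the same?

A catalyst speeds both forward and reverse rates equally; it changes neither Q nor K — no shift from this change.
No net shift occurs, so the amount of R is unchanged.

unchanged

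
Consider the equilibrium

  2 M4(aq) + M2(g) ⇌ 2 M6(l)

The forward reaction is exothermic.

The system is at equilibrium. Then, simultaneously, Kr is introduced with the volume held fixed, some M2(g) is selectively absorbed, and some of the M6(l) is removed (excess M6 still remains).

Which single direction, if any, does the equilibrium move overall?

At constant volume, adding an inert gas leaves every reacting species' partial pressure unchanged, so Q is unchanged — no shift from this change.
Removing M2 (g), a reactant, drives the reaction to the left.
M6 is a pure liquid; its activity is 1 regardless of amount, so Q is unaffected — no shift from this change.
Only the nonzero effect(s) matter; the net shift is to the left.

left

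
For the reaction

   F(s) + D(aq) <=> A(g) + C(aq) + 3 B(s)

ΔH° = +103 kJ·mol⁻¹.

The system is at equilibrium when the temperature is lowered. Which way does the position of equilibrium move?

left

The forward reaction is endothermic. Lowering T favours the exothermic direction — shift to the left.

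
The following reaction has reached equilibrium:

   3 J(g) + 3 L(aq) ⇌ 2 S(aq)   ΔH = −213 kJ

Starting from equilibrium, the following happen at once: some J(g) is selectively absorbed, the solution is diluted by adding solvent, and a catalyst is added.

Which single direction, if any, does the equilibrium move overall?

left

Removing J (g), a reactant, drives the reaction to the left.
Dilution lowers every aqueous concentration by the same factor. Δn_aq = 2 − 3 = -1, so the system shifts toward the side with more dissolved moles — to the left.
A catalyst speeds both forward and reverse rates equally; it changes neither Q nor K — no shift from this change.
Only the nonzero effect(s) matter; the net shift is to the left.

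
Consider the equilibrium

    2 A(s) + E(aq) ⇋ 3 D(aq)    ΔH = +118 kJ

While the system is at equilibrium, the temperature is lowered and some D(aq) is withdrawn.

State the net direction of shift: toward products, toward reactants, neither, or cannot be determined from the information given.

cannot be determined

The forward reaction is endothermic. Lowering T favours the exothermic direction — shift to the left.
Removing D (aq), a product, drives the reaction to the right.
The individual effects push in opposite directions; without quantitative information the net direction cannot be determined.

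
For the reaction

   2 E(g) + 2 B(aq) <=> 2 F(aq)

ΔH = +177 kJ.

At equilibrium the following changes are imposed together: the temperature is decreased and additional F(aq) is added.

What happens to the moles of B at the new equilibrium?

increases

The forward reaction is endothermic. Lowering T favours the exothermic direction — shift to the left.
Adding F (aq), a product, drives the reaction to the left.
The net shift is to the left. B is a reactant, so its amount increases.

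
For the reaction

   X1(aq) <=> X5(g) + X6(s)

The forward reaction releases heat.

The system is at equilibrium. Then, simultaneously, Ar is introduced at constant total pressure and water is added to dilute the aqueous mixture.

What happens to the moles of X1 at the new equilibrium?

cannot be determined

Adding inert gas at constant total pressure expands the volume and lowers every reacting partial pressure. With Δn_gas = 1 − 0 = +1, Q moves away from K toward the side with fewer gas moles, so the system shifts toward the side with more gas moles — to the right.
Dilution lowers every aqueous concentration by the same factor. Δn_aq = 0 − 1 = -1, so the system shifts toward the side with more dissolved moles — to the left.
The two effects oppose each other, so the net shift — and hence the change in X1 — cannot be determined from the given information.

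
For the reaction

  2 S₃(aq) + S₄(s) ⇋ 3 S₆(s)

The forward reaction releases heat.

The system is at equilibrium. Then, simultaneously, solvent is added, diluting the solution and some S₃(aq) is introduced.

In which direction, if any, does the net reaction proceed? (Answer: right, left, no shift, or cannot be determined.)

cannot be determined

Dilution lowers every aqueous concentration by the same factor. Δn_aq = 0 − 2 = -2, so the system shifts toward the side with more dissolved moles — to the left.
Adding S₃ (aq), a reactant, drives the reaction to the right.
The individual effects push in opposite directions; without quantitative information the net direction cannot be determined.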